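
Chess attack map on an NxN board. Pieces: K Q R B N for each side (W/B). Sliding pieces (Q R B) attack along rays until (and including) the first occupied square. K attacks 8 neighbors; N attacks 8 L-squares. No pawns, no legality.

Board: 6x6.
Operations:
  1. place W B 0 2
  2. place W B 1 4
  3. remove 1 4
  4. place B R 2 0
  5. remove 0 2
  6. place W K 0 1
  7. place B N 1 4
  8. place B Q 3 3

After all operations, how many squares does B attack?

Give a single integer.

Op 1: place WB@(0,2)
Op 2: place WB@(1,4)
Op 3: remove (1,4)
Op 4: place BR@(2,0)
Op 5: remove (0,2)
Op 6: place WK@(0,1)
Op 7: place BN@(1,4)
Op 8: place BQ@(3,3)
Per-piece attacks for B:
  BN@(1,4): attacks (3,5) (2,2) (3,3) (0,2)
  BR@(2,0): attacks (2,1) (2,2) (2,3) (2,4) (2,5) (3,0) (4,0) (5,0) (1,0) (0,0)
  BQ@(3,3): attacks (3,4) (3,5) (3,2) (3,1) (3,0) (4,3) (5,3) (2,3) (1,3) (0,3) (4,4) (5,5) (4,2) (5,1) (2,4) (1,5) (2,2) (1,1) (0,0)
Union (26 distinct): (0,0) (0,2) (0,3) (1,0) (1,1) (1,3) (1,5) (2,1) (2,2) (2,3) (2,4) (2,5) (3,0) (3,1) (3,2) (3,3) (3,4) (3,5) (4,0) (4,2) (4,3) (4,4) (5,0) (5,1) (5,3) (5,5)

Answer: 26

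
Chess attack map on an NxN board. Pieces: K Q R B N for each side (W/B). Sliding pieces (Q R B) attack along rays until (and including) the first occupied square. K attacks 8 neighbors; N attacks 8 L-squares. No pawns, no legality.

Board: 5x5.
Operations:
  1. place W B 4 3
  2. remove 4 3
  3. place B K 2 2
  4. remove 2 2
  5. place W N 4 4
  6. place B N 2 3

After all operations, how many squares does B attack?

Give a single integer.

Op 1: place WB@(4,3)
Op 2: remove (4,3)
Op 3: place BK@(2,2)
Op 4: remove (2,2)
Op 5: place WN@(4,4)
Op 6: place BN@(2,3)
Per-piece attacks for B:
  BN@(2,3): attacks (4,4) (0,4) (3,1) (4,2) (1,1) (0,2)
Union (6 distinct): (0,2) (0,4) (1,1) (3,1) (4,2) (4,4)

Answer: 6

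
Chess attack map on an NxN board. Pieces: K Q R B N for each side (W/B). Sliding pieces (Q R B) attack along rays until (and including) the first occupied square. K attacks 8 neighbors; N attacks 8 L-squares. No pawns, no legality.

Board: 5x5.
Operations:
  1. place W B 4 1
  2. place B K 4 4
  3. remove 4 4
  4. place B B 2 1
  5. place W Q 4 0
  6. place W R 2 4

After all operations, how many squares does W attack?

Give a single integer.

Op 1: place WB@(4,1)
Op 2: place BK@(4,4)
Op 3: remove (4,4)
Op 4: place BB@(2,1)
Op 5: place WQ@(4,0)
Op 6: place WR@(2,4)
Per-piece attacks for W:
  WR@(2,4): attacks (2,3) (2,2) (2,1) (3,4) (4,4) (1,4) (0,4) [ray(0,-1) blocked at (2,1)]
  WQ@(4,0): attacks (4,1) (3,0) (2,0) (1,0) (0,0) (3,1) (2,2) (1,3) (0,4) [ray(0,1) blocked at (4,1)]
  WB@(4,1): attacks (3,2) (2,3) (1,4) (3,0)
Union (15 distinct): (0,0) (0,4) (1,0) (1,3) (1,4) (2,0) (2,1) (2,2) (2,3) (3,0) (3,1) (3,2) (3,4) (4,1) (4,4)

Answer: 15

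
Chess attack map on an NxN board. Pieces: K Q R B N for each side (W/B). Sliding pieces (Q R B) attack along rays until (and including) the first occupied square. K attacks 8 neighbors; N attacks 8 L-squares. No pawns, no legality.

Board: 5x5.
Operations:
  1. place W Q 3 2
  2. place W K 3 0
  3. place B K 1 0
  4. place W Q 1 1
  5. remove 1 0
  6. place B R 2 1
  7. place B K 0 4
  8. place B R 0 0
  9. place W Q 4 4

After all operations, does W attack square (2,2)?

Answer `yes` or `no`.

Answer: yes

Derivation:
Op 1: place WQ@(3,2)
Op 2: place WK@(3,0)
Op 3: place BK@(1,0)
Op 4: place WQ@(1,1)
Op 5: remove (1,0)
Op 6: place BR@(2,1)
Op 7: place BK@(0,4)
Op 8: place BR@(0,0)
Op 9: place WQ@(4,4)
Per-piece attacks for W:
  WQ@(1,1): attacks (1,2) (1,3) (1,4) (1,0) (2,1) (0,1) (2,2) (3,3) (4,4) (2,0) (0,2) (0,0) [ray(1,0) blocked at (2,1); ray(1,1) blocked at (4,4); ray(-1,-1) blocked at (0,0)]
  WK@(3,0): attacks (3,1) (4,0) (2,0) (4,1) (2,1)
  WQ@(3,2): attacks (3,3) (3,4) (3,1) (3,0) (4,2) (2,2) (1,2) (0,2) (4,3) (4,1) (2,3) (1,4) (2,1) [ray(0,-1) blocked at (3,0); ray(-1,-1) blocked at (2,1)]
  WQ@(4,4): attacks (4,3) (4,2) (4,1) (4,0) (3,4) (2,4) (1,4) (0,4) (3,3) (2,2) (1,1) [ray(-1,0) blocked at (0,4); ray(-1,-1) blocked at (1,1)]
W attacks (2,2): yes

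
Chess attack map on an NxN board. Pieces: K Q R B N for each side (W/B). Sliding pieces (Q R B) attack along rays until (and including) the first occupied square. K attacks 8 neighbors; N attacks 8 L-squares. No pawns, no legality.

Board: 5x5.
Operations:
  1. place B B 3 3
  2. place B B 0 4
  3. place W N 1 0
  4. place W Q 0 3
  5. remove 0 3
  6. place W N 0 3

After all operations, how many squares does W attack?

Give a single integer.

Answer: 5

Derivation:
Op 1: place BB@(3,3)
Op 2: place BB@(0,4)
Op 3: place WN@(1,0)
Op 4: place WQ@(0,3)
Op 5: remove (0,3)
Op 6: place WN@(0,3)
Per-piece attacks for W:
  WN@(0,3): attacks (2,4) (1,1) (2,2)
  WN@(1,0): attacks (2,2) (3,1) (0,2)
Union (5 distinct): (0,2) (1,1) (2,2) (2,4) (3,1)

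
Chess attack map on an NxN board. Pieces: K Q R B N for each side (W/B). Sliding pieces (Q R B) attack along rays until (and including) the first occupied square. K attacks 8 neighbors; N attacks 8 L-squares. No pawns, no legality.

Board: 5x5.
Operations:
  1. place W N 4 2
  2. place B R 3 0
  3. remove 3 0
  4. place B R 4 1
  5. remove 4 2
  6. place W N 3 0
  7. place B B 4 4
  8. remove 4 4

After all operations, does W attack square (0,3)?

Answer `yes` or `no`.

Answer: no

Derivation:
Op 1: place WN@(4,2)
Op 2: place BR@(3,0)
Op 3: remove (3,0)
Op 4: place BR@(4,1)
Op 5: remove (4,2)
Op 6: place WN@(3,0)
Op 7: place BB@(4,4)
Op 8: remove (4,4)
Per-piece attacks for W:
  WN@(3,0): attacks (4,2) (2,2) (1,1)
W attacks (0,3): no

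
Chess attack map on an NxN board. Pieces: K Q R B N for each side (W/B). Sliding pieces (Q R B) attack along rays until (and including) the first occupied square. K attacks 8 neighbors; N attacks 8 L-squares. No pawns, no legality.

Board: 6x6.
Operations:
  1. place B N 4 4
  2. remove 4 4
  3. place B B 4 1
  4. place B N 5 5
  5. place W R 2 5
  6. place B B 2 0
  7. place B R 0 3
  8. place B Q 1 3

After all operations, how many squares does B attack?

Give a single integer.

Op 1: place BN@(4,4)
Op 2: remove (4,4)
Op 3: place BB@(4,1)
Op 4: place BN@(5,5)
Op 5: place WR@(2,5)
Op 6: place BB@(2,0)
Op 7: place BR@(0,3)
Op 8: place BQ@(1,3)
Per-piece attacks for B:
  BR@(0,3): attacks (0,4) (0,5) (0,2) (0,1) (0,0) (1,3) [ray(1,0) blocked at (1,3)]
  BQ@(1,3): attacks (1,4) (1,5) (1,2) (1,1) (1,0) (2,3) (3,3) (4,3) (5,3) (0,3) (2,4) (3,5) (2,2) (3,1) (4,0) (0,4) (0,2) [ray(-1,0) blocked at (0,3)]
  BB@(2,0): attacks (3,1) (4,2) (5,3) (1,1) (0,2)
  BB@(4,1): attacks (5,2) (5,0) (3,2) (2,3) (1,4) (0,5) (3,0)
  BN@(5,5): attacks (4,3) (3,4)
Union (27 distinct): (0,0) (0,1) (0,2) (0,3) (0,4) (0,5) (1,0) (1,1) (1,2) (1,3) (1,4) (1,5) (2,2) (2,3) (2,4) (3,0) (3,1) (3,2) (3,3) (3,4) (3,5) (4,0) (4,2) (4,3) (5,0) (5,2) (5,3)

Answer: 27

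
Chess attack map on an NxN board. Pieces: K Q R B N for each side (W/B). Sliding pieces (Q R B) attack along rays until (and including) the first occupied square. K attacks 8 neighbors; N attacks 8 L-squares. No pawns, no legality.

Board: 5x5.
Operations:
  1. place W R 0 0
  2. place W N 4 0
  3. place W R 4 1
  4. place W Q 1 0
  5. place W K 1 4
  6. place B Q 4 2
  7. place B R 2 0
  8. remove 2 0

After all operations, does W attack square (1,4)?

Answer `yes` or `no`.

Answer: yes

Derivation:
Op 1: place WR@(0,0)
Op 2: place WN@(4,0)
Op 3: place WR@(4,1)
Op 4: place WQ@(1,0)
Op 5: place WK@(1,4)
Op 6: place BQ@(4,2)
Op 7: place BR@(2,0)
Op 8: remove (2,0)
Per-piece attacks for W:
  WR@(0,0): attacks (0,1) (0,2) (0,3) (0,4) (1,0) [ray(1,0) blocked at (1,0)]
  WQ@(1,0): attacks (1,1) (1,2) (1,3) (1,4) (2,0) (3,0) (4,0) (0,0) (2,1) (3,2) (4,3) (0,1) [ray(0,1) blocked at (1,4); ray(1,0) blocked at (4,0); ray(-1,0) blocked at (0,0)]
  WK@(1,4): attacks (1,3) (2,4) (0,4) (2,3) (0,3)
  WN@(4,0): attacks (3,2) (2,1)
  WR@(4,1): attacks (4,2) (4,0) (3,1) (2,1) (1,1) (0,1) [ray(0,1) blocked at (4,2); ray(0,-1) blocked at (4,0)]
W attacks (1,4): yes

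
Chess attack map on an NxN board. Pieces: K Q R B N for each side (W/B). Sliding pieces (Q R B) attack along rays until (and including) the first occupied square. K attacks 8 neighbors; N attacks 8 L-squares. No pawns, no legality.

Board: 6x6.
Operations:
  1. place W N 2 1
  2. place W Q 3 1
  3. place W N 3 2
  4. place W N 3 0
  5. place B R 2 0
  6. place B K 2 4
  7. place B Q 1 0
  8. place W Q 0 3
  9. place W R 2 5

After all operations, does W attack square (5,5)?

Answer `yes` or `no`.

Op 1: place WN@(2,1)
Op 2: place WQ@(3,1)
Op 3: place WN@(3,2)
Op 4: place WN@(3,0)
Op 5: place BR@(2,0)
Op 6: place BK@(2,4)
Op 7: place BQ@(1,0)
Op 8: place WQ@(0,3)
Op 9: place WR@(2,5)
Per-piece attacks for W:
  WQ@(0,3): attacks (0,4) (0,5) (0,2) (0,1) (0,0) (1,3) (2,3) (3,3) (4,3) (5,3) (1,4) (2,5) (1,2) (2,1) [ray(1,1) blocked at (2,5); ray(1,-1) blocked at (2,1)]
  WN@(2,1): attacks (3,3) (4,2) (1,3) (0,2) (4,0) (0,0)
  WR@(2,5): attacks (2,4) (3,5) (4,5) (5,5) (1,5) (0,5) [ray(0,-1) blocked at (2,4)]
  WN@(3,0): attacks (4,2) (5,1) (2,2) (1,1)
  WQ@(3,1): attacks (3,2) (3,0) (4,1) (5,1) (2,1) (4,2) (5,3) (4,0) (2,2) (1,3) (0,4) (2,0) [ray(0,1) blocked at (3,2); ray(0,-1) blocked at (3,0); ray(-1,0) blocked at (2,1); ray(-1,-1) blocked at (2,0)]
  WN@(3,2): attacks (4,4) (5,3) (2,4) (1,3) (4,0) (5,1) (2,0) (1,1)
W attacks (5,5): yes

Answer: yes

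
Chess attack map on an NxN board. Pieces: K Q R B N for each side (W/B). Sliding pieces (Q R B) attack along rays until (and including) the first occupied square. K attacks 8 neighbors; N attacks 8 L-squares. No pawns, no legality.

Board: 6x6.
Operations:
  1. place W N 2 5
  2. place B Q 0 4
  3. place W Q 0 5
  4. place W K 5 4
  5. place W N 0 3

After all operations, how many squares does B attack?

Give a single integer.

Answer: 12

Derivation:
Op 1: place WN@(2,5)
Op 2: place BQ@(0,4)
Op 3: place WQ@(0,5)
Op 4: place WK@(5,4)
Op 5: place WN@(0,3)
Per-piece attacks for B:
  BQ@(0,4): attacks (0,5) (0,3) (1,4) (2,4) (3,4) (4,4) (5,4) (1,5) (1,3) (2,2) (3,1) (4,0) [ray(0,1) blocked at (0,5); ray(0,-1) blocked at (0,3); ray(1,0) blocked at (5,4)]
Union (12 distinct): (0,3) (0,5) (1,3) (1,4) (1,5) (2,2) (2,4) (3,1) (3,4) (4,0) (4,4) (5,4)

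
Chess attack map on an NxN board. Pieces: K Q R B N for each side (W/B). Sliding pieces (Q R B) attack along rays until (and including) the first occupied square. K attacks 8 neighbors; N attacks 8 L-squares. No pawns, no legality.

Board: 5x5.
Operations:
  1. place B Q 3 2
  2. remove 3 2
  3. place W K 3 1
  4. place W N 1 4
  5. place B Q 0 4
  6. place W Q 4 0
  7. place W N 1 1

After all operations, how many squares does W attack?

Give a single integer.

Op 1: place BQ@(3,2)
Op 2: remove (3,2)
Op 3: place WK@(3,1)
Op 4: place WN@(1,4)
Op 5: place BQ@(0,4)
Op 6: place WQ@(4,0)
Op 7: place WN@(1,1)
Per-piece attacks for W:
  WN@(1,1): attacks (2,3) (3,2) (0,3) (3,0)
  WN@(1,4): attacks (2,2) (3,3) (0,2)
  WK@(3,1): attacks (3,2) (3,0) (4,1) (2,1) (4,2) (4,0) (2,2) (2,0)
  WQ@(4,0): attacks (4,1) (4,2) (4,3) (4,4) (3,0) (2,0) (1,0) (0,0) (3,1) [ray(-1,1) blocked at (3,1)]
Union (17 distinct): (0,0) (0,2) (0,3) (1,0) (2,0) (2,1) (2,2) (2,3) (3,0) (3,1) (3,2) (3,3) (4,0) (4,1) (4,2) (4,3) (4,4)

Answer: 17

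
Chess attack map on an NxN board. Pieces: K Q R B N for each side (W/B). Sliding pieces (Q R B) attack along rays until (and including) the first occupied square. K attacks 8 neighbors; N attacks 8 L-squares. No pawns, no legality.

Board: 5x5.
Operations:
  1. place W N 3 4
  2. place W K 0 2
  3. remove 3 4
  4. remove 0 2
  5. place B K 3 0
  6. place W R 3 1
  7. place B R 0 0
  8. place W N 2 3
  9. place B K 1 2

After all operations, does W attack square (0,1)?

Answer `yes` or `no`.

Answer: yes

Derivation:
Op 1: place WN@(3,4)
Op 2: place WK@(0,2)
Op 3: remove (3,4)
Op 4: remove (0,2)
Op 5: place BK@(3,0)
Op 6: place WR@(3,1)
Op 7: place BR@(0,0)
Op 8: place WN@(2,3)
Op 9: place BK@(1,2)
Per-piece attacks for W:
  WN@(2,3): attacks (4,4) (0,4) (3,1) (4,2) (1,1) (0,2)
  WR@(3,1): attacks (3,2) (3,3) (3,4) (3,0) (4,1) (2,1) (1,1) (0,1) [ray(0,-1) blocked at (3,0)]
W attacks (0,1): yes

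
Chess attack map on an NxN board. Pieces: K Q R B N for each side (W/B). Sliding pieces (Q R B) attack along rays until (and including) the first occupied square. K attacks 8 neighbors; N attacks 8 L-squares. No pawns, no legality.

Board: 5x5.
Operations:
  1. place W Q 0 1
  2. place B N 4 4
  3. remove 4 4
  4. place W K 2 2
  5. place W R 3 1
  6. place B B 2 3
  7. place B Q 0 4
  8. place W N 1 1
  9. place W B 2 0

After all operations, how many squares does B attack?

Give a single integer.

Answer: 12

Derivation:
Op 1: place WQ@(0,1)
Op 2: place BN@(4,4)
Op 3: remove (4,4)
Op 4: place WK@(2,2)
Op 5: place WR@(3,1)
Op 6: place BB@(2,3)
Op 7: place BQ@(0,4)
Op 8: place WN@(1,1)
Op 9: place WB@(2,0)
Per-piece attacks for B:
  BQ@(0,4): attacks (0,3) (0,2) (0,1) (1,4) (2,4) (3,4) (4,4) (1,3) (2,2) [ray(0,-1) blocked at (0,1); ray(1,-1) blocked at (2,2)]
  BB@(2,3): attacks (3,4) (3,2) (4,1) (1,4) (1,2) (0,1) [ray(-1,-1) blocked at (0,1)]
Union (12 distinct): (0,1) (0,2) (0,3) (1,2) (1,3) (1,4) (2,2) (2,4) (3,2) (3,4) (4,1) (4,4)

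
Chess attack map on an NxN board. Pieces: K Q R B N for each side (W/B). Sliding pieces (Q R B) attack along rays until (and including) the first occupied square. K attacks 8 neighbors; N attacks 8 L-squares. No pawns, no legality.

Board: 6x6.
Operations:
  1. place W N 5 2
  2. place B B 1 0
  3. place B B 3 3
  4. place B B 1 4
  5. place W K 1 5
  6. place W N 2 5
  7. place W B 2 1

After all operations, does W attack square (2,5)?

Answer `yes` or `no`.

Op 1: place WN@(5,2)
Op 2: place BB@(1,0)
Op 3: place BB@(3,3)
Op 4: place BB@(1,4)
Op 5: place WK@(1,5)
Op 6: place WN@(2,5)
Op 7: place WB@(2,1)
Per-piece attacks for W:
  WK@(1,5): attacks (1,4) (2,5) (0,5) (2,4) (0,4)
  WB@(2,1): attacks (3,2) (4,3) (5,4) (3,0) (1,2) (0,3) (1,0) [ray(-1,-1) blocked at (1,0)]
  WN@(2,5): attacks (3,3) (4,4) (1,3) (0,4)
  WN@(5,2): attacks (4,4) (3,3) (4,0) (3,1)
W attacks (2,5): yes

Answer: yes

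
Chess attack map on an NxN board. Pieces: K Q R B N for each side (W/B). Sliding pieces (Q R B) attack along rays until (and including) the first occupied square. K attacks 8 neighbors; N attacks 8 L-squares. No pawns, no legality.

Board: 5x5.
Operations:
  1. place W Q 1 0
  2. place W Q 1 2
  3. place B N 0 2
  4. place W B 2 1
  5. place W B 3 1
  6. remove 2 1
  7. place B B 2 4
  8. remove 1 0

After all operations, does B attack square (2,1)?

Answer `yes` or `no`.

Op 1: place WQ@(1,0)
Op 2: place WQ@(1,2)
Op 3: place BN@(0,2)
Op 4: place WB@(2,1)
Op 5: place WB@(3,1)
Op 6: remove (2,1)
Op 7: place BB@(2,4)
Op 8: remove (1,0)
Per-piece attacks for B:
  BN@(0,2): attacks (1,4) (2,3) (1,0) (2,1)
  BB@(2,4): attacks (3,3) (4,2) (1,3) (0,2) [ray(-1,-1) blocked at (0,2)]
B attacks (2,1): yes

Answer: yes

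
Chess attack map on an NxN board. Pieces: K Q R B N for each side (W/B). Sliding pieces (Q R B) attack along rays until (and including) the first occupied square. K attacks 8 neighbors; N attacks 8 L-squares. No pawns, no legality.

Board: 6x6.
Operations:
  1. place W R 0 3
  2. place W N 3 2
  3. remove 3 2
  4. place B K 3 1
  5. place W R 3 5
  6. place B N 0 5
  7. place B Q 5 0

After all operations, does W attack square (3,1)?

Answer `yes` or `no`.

Op 1: place WR@(0,3)
Op 2: place WN@(3,2)
Op 3: remove (3,2)
Op 4: place BK@(3,1)
Op 5: place WR@(3,5)
Op 6: place BN@(0,5)
Op 7: place BQ@(5,0)
Per-piece attacks for W:
  WR@(0,3): attacks (0,4) (0,5) (0,2) (0,1) (0,0) (1,3) (2,3) (3,3) (4,3) (5,3) [ray(0,1) blocked at (0,5)]
  WR@(3,5): attacks (3,4) (3,3) (3,2) (3,1) (4,5) (5,5) (2,5) (1,5) (0,5) [ray(0,-1) blocked at (3,1); ray(-1,0) blocked at (0,5)]
W attacks (3,1): yes

Answer: yes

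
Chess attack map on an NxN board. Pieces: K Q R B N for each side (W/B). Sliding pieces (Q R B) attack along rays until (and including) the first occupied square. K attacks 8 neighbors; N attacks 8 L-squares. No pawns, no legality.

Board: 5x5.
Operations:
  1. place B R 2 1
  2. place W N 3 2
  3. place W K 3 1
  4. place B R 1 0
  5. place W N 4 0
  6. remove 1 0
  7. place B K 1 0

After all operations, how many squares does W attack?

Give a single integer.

Answer: 12

Derivation:
Op 1: place BR@(2,1)
Op 2: place WN@(3,2)
Op 3: place WK@(3,1)
Op 4: place BR@(1,0)
Op 5: place WN@(4,0)
Op 6: remove (1,0)
Op 7: place BK@(1,0)
Per-piece attacks for W:
  WK@(3,1): attacks (3,2) (3,0) (4,1) (2,1) (4,2) (4,0) (2,2) (2,0)
  WN@(3,2): attacks (4,4) (2,4) (1,3) (4,0) (2,0) (1,1)
  WN@(4,0): attacks (3,2) (2,1)
Union (12 distinct): (1,1) (1,3) (2,0) (2,1) (2,2) (2,4) (3,0) (3,2) (4,0) (4,1) (4,2) (4,4)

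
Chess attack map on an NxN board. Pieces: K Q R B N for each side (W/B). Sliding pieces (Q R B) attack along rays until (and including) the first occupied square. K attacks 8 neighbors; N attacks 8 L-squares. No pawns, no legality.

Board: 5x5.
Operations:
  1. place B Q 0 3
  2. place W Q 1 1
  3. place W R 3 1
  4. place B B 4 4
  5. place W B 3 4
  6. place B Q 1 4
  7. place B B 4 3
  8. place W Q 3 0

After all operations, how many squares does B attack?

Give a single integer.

Answer: 20

Derivation:
Op 1: place BQ@(0,3)
Op 2: place WQ@(1,1)
Op 3: place WR@(3,1)
Op 4: place BB@(4,4)
Op 5: place WB@(3,4)
Op 6: place BQ@(1,4)
Op 7: place BB@(4,3)
Op 8: place WQ@(3,0)
Per-piece attacks for B:
  BQ@(0,3): attacks (0,4) (0,2) (0,1) (0,0) (1,3) (2,3) (3,3) (4,3) (1,4) (1,2) (2,1) (3,0) [ray(1,0) blocked at (4,3); ray(1,1) blocked at (1,4); ray(1,-1) blocked at (3,0)]
  BQ@(1,4): attacks (1,3) (1,2) (1,1) (2,4) (3,4) (0,4) (2,3) (3,2) (4,1) (0,3) [ray(0,-1) blocked at (1,1); ray(1,0) blocked at (3,4); ray(-1,-1) blocked at (0,3)]
  BB@(4,3): attacks (3,4) (3,2) (2,1) (1,0) [ray(-1,1) blocked at (3,4)]
  BB@(4,4): attacks (3,3) (2,2) (1,1) [ray(-1,-1) blocked at (1,1)]
Union (20 distinct): (0,0) (0,1) (0,2) (0,3) (0,4) (1,0) (1,1) (1,2) (1,3) (1,4) (2,1) (2,2) (2,3) (2,4) (3,0) (3,2) (3,3) (3,4) (4,1) (4,3)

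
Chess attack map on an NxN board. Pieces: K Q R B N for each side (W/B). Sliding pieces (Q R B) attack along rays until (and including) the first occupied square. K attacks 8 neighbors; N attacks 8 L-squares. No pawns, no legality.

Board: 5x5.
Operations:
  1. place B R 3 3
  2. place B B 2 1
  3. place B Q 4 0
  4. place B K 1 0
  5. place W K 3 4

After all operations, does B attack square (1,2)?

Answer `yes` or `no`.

Op 1: place BR@(3,3)
Op 2: place BB@(2,1)
Op 3: place BQ@(4,0)
Op 4: place BK@(1,0)
Op 5: place WK@(3,4)
Per-piece attacks for B:
  BK@(1,0): attacks (1,1) (2,0) (0,0) (2,1) (0,1)
  BB@(2,1): attacks (3,2) (4,3) (3,0) (1,2) (0,3) (1,0) [ray(-1,-1) blocked at (1,0)]
  BR@(3,3): attacks (3,4) (3,2) (3,1) (3,0) (4,3) (2,3) (1,3) (0,3) [ray(0,1) blocked at (3,4)]
  BQ@(4,0): attacks (4,1) (4,2) (4,3) (4,4) (3,0) (2,0) (1,0) (3,1) (2,2) (1,3) (0,4) [ray(-1,0) blocked at (1,0)]
B attacks (1,2): yes

Answer: yes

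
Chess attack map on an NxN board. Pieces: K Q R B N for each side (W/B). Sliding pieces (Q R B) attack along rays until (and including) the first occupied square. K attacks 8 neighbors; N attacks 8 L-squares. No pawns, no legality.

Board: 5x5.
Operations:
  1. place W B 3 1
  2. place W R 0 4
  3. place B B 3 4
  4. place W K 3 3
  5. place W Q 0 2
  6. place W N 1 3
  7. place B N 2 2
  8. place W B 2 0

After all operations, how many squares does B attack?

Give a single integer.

Op 1: place WB@(3,1)
Op 2: place WR@(0,4)
Op 3: place BB@(3,4)
Op 4: place WK@(3,3)
Op 5: place WQ@(0,2)
Op 6: place WN@(1,3)
Op 7: place BN@(2,2)
Op 8: place WB@(2,0)
Per-piece attacks for B:
  BN@(2,2): attacks (3,4) (4,3) (1,4) (0,3) (3,0) (4,1) (1,0) (0,1)
  BB@(3,4): attacks (4,3) (2,3) (1,2) (0,1)
Union (10 distinct): (0,1) (0,3) (1,0) (1,2) (1,4) (2,3) (3,0) (3,4) (4,1) (4,3)

Answer: 10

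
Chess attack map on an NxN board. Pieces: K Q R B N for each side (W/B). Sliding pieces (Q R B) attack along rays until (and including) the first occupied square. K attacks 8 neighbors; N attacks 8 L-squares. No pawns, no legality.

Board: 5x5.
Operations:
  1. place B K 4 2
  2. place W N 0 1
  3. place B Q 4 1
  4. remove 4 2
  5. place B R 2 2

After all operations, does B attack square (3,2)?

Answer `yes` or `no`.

Op 1: place BK@(4,2)
Op 2: place WN@(0,1)
Op 3: place BQ@(4,1)
Op 4: remove (4,2)
Op 5: place BR@(2,2)
Per-piece attacks for B:
  BR@(2,2): attacks (2,3) (2,4) (2,1) (2,0) (3,2) (4,2) (1,2) (0,2)
  BQ@(4,1): attacks (4,2) (4,3) (4,4) (4,0) (3,1) (2,1) (1,1) (0,1) (3,2) (2,3) (1,4) (3,0) [ray(-1,0) blocked at (0,1)]
B attacks (3,2): yes

Answer: yes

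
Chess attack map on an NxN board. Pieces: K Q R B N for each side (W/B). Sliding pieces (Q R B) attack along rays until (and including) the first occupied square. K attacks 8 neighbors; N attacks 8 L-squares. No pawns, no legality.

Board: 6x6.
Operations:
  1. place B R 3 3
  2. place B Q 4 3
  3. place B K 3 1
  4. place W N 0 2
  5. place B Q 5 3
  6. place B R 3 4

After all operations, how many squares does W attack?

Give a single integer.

Op 1: place BR@(3,3)
Op 2: place BQ@(4,3)
Op 3: place BK@(3,1)
Op 4: place WN@(0,2)
Op 5: place BQ@(5,3)
Op 6: place BR@(3,4)
Per-piece attacks for W:
  WN@(0,2): attacks (1,4) (2,3) (1,0) (2,1)
Union (4 distinct): (1,0) (1,4) (2,1) (2,3)

Answer: 4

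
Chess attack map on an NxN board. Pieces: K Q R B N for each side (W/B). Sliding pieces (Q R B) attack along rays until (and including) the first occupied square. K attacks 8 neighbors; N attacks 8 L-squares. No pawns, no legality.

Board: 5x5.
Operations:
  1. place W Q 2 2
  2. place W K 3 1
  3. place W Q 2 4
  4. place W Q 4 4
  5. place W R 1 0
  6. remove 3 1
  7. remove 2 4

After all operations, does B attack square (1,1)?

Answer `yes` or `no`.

Op 1: place WQ@(2,2)
Op 2: place WK@(3,1)
Op 3: place WQ@(2,4)
Op 4: place WQ@(4,4)
Op 5: place WR@(1,0)
Op 6: remove (3,1)
Op 7: remove (2,4)
Per-piece attacks for B:
B attacks (1,1): no

Answer: no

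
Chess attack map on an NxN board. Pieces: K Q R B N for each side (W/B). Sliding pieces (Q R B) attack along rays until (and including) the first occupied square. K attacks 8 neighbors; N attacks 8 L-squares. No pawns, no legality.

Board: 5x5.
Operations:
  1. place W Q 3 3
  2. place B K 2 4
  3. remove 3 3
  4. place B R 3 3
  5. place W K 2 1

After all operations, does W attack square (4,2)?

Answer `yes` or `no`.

Answer: no

Derivation:
Op 1: place WQ@(3,3)
Op 2: place BK@(2,4)
Op 3: remove (3,3)
Op 4: place BR@(3,3)
Op 5: place WK@(2,1)
Per-piece attacks for W:
  WK@(2,1): attacks (2,2) (2,0) (3,1) (1,1) (3,2) (3,0) (1,2) (1,0)
W attacks (4,2): no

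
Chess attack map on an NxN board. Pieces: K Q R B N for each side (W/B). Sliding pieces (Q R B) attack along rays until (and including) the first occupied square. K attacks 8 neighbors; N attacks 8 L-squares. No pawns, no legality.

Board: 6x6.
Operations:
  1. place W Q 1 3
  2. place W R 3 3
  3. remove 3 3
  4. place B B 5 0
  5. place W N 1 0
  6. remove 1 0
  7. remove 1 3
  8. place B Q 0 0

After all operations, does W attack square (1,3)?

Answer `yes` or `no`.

Op 1: place WQ@(1,3)
Op 2: place WR@(3,3)
Op 3: remove (3,3)
Op 4: place BB@(5,0)
Op 5: place WN@(1,0)
Op 6: remove (1,0)
Op 7: remove (1,3)
Op 8: place BQ@(0,0)
Per-piece attacks for W:
W attacks (1,3): no

Answer: no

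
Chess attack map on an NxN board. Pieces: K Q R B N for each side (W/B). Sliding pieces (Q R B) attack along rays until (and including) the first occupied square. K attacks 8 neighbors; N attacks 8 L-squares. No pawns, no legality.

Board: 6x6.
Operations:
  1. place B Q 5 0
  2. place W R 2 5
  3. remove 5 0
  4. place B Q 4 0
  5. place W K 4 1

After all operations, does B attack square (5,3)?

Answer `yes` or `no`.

Op 1: place BQ@(5,0)
Op 2: place WR@(2,5)
Op 3: remove (5,0)
Op 4: place BQ@(4,0)
Op 5: place WK@(4,1)
Per-piece attacks for B:
  BQ@(4,0): attacks (4,1) (5,0) (3,0) (2,0) (1,0) (0,0) (5,1) (3,1) (2,2) (1,3) (0,4) [ray(0,1) blocked at (4,1)]
B attacks (5,3): no

Answer: no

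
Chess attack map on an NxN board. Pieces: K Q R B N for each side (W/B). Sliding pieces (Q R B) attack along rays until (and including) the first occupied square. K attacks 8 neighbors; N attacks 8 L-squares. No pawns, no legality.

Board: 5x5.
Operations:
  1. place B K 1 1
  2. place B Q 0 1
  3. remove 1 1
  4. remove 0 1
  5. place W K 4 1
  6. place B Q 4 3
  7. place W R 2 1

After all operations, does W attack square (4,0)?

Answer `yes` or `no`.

Answer: yes

Derivation:
Op 1: place BK@(1,1)
Op 2: place BQ@(0,1)
Op 3: remove (1,1)
Op 4: remove (0,1)
Op 5: place WK@(4,1)
Op 6: place BQ@(4,3)
Op 7: place WR@(2,1)
Per-piece attacks for W:
  WR@(2,1): attacks (2,2) (2,3) (2,4) (2,0) (3,1) (4,1) (1,1) (0,1) [ray(1,0) blocked at (4,1)]
  WK@(4,1): attacks (4,2) (4,0) (3,1) (3,2) (3,0)
W attacks (4,0): yes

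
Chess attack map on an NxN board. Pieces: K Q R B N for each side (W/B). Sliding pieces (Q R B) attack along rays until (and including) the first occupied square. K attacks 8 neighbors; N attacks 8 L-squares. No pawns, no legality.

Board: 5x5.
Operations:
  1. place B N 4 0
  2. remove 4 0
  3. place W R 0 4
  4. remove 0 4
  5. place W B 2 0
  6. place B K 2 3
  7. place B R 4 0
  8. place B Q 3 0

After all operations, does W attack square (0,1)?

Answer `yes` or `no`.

Op 1: place BN@(4,0)
Op 2: remove (4,0)
Op 3: place WR@(0,4)
Op 4: remove (0,4)
Op 5: place WB@(2,0)
Op 6: place BK@(2,3)
Op 7: place BR@(4,0)
Op 8: place BQ@(3,0)
Per-piece attacks for W:
  WB@(2,0): attacks (3,1) (4,2) (1,1) (0,2)
W attacks (0,1): no

Answer: no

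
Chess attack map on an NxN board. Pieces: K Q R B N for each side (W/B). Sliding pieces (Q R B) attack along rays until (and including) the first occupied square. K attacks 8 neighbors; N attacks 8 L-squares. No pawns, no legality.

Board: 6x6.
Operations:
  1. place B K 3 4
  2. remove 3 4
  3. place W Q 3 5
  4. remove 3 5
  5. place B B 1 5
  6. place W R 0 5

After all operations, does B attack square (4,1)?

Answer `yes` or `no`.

Answer: no

Derivation:
Op 1: place BK@(3,4)
Op 2: remove (3,4)
Op 3: place WQ@(3,5)
Op 4: remove (3,5)
Op 5: place BB@(1,5)
Op 6: place WR@(0,5)
Per-piece attacks for B:
  BB@(1,5): attacks (2,4) (3,3) (4,2) (5,1) (0,4)
B attacks (4,1): no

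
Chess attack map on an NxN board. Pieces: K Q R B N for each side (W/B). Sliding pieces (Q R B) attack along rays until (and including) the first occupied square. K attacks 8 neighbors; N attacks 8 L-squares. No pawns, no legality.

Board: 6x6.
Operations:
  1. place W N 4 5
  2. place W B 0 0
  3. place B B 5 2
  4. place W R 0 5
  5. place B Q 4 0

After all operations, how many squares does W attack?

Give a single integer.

Answer: 16

Derivation:
Op 1: place WN@(4,5)
Op 2: place WB@(0,0)
Op 3: place BB@(5,2)
Op 4: place WR@(0,5)
Op 5: place BQ@(4,0)
Per-piece attacks for W:
  WB@(0,0): attacks (1,1) (2,2) (3,3) (4,4) (5,5)
  WR@(0,5): attacks (0,4) (0,3) (0,2) (0,1) (0,0) (1,5) (2,5) (3,5) (4,5) [ray(0,-1) blocked at (0,0); ray(1,0) blocked at (4,5)]
  WN@(4,5): attacks (5,3) (3,3) (2,4)
Union (16 distinct): (0,0) (0,1) (0,2) (0,3) (0,4) (1,1) (1,5) (2,2) (2,4) (2,5) (3,3) (3,5) (4,4) (4,5) (5,3) (5,5)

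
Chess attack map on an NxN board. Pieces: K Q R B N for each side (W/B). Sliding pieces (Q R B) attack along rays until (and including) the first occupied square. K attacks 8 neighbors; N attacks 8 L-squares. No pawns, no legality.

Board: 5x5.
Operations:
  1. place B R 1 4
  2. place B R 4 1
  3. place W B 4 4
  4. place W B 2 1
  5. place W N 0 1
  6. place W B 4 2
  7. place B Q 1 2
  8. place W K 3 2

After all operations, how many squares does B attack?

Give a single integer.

Answer: 19

Derivation:
Op 1: place BR@(1,4)
Op 2: place BR@(4,1)
Op 3: place WB@(4,4)
Op 4: place WB@(2,1)
Op 5: place WN@(0,1)
Op 6: place WB@(4,2)
Op 7: place BQ@(1,2)
Op 8: place WK@(3,2)
Per-piece attacks for B:
  BQ@(1,2): attacks (1,3) (1,4) (1,1) (1,0) (2,2) (3,2) (0,2) (2,3) (3,4) (2,1) (0,3) (0,1) [ray(0,1) blocked at (1,4); ray(1,0) blocked at (3,2); ray(1,-1) blocked at (2,1); ray(-1,-1) blocked at (0,1)]
  BR@(1,4): attacks (1,3) (1,2) (2,4) (3,4) (4,4) (0,4) [ray(0,-1) blocked at (1,2); ray(1,0) blocked at (4,4)]
  BR@(4,1): attacks (4,2) (4,0) (3,1) (2,1) [ray(0,1) blocked at (4,2); ray(-1,0) blocked at (2,1)]
Union (19 distinct): (0,1) (0,2) (0,3) (0,4) (1,0) (1,1) (1,2) (1,3) (1,4) (2,1) (2,2) (2,3) (2,4) (3,1) (3,2) (3,4) (4,0) (4,2) (4,4)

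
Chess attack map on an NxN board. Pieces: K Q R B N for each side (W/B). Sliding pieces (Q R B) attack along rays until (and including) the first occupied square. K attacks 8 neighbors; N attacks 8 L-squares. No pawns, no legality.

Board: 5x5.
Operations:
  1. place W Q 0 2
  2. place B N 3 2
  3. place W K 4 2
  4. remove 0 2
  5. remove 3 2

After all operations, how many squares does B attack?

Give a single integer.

Answer: 0

Derivation:
Op 1: place WQ@(0,2)
Op 2: place BN@(3,2)
Op 3: place WK@(4,2)
Op 4: remove (0,2)
Op 5: remove (3,2)
Per-piece attacks for B:
Union (0 distinct): (none)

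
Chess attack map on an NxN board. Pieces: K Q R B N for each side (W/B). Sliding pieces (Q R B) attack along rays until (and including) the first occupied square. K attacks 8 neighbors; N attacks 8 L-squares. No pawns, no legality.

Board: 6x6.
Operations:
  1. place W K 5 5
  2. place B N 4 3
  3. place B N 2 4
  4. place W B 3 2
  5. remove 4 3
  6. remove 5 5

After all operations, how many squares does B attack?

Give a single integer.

Answer: 6

Derivation:
Op 1: place WK@(5,5)
Op 2: place BN@(4,3)
Op 3: place BN@(2,4)
Op 4: place WB@(3,2)
Op 5: remove (4,3)
Op 6: remove (5,5)
Per-piece attacks for B:
  BN@(2,4): attacks (4,5) (0,5) (3,2) (4,3) (1,2) (0,3)
Union (6 distinct): (0,3) (0,5) (1,2) (3,2) (4,3) (4,5)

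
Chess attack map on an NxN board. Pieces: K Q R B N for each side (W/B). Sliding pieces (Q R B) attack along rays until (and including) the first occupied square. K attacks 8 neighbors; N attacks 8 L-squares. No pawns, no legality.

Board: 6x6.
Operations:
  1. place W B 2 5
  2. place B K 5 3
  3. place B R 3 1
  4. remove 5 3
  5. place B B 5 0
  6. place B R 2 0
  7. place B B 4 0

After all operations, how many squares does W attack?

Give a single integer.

Answer: 5

Derivation:
Op 1: place WB@(2,5)
Op 2: place BK@(5,3)
Op 3: place BR@(3,1)
Op 4: remove (5,3)
Op 5: place BB@(5,0)
Op 6: place BR@(2,0)
Op 7: place BB@(4,0)
Per-piece attacks for W:
  WB@(2,5): attacks (3,4) (4,3) (5,2) (1,4) (0,3)
Union (5 distinct): (0,3) (1,4) (3,4) (4,3) (5,2)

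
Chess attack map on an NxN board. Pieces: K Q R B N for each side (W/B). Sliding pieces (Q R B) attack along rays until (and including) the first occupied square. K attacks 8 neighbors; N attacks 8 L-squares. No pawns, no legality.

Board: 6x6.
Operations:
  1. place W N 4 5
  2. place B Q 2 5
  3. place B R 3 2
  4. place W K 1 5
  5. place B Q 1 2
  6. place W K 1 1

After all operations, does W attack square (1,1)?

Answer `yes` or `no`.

Op 1: place WN@(4,5)
Op 2: place BQ@(2,5)
Op 3: place BR@(3,2)
Op 4: place WK@(1,5)
Op 5: place BQ@(1,2)
Op 6: place WK@(1,1)
Per-piece attacks for W:
  WK@(1,1): attacks (1,2) (1,0) (2,1) (0,1) (2,2) (2,0) (0,2) (0,0)
  WK@(1,5): attacks (1,4) (2,5) (0,5) (2,4) (0,4)
  WN@(4,5): attacks (5,3) (3,3) (2,4)
W attacks (1,1): no

Answer: no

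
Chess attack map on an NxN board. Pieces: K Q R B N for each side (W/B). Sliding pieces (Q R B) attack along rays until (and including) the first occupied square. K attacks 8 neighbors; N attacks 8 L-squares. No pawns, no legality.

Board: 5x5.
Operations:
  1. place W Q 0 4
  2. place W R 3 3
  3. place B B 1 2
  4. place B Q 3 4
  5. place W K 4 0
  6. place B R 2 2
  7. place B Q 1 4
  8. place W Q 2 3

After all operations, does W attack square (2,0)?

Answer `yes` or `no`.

Op 1: place WQ@(0,4)
Op 2: place WR@(3,3)
Op 3: place BB@(1,2)
Op 4: place BQ@(3,4)
Op 5: place WK@(4,0)
Op 6: place BR@(2,2)
Op 7: place BQ@(1,4)
Op 8: place WQ@(2,3)
Per-piece attacks for W:
  WQ@(0,4): attacks (0,3) (0,2) (0,1) (0,0) (1,4) (1,3) (2,2) [ray(1,0) blocked at (1,4); ray(1,-1) blocked at (2,2)]
  WQ@(2,3): attacks (2,4) (2,2) (3,3) (1,3) (0,3) (3,4) (3,2) (4,1) (1,4) (1,2) [ray(0,-1) blocked at (2,2); ray(1,0) blocked at (3,3); ray(1,1) blocked at (3,4); ray(-1,1) blocked at (1,4); ray(-1,-1) blocked at (1,2)]
  WR@(3,3): attacks (3,4) (3,2) (3,1) (3,0) (4,3) (2,3) [ray(0,1) blocked at (3,4); ray(-1,0) blocked at (2,3)]
  WK@(4,0): attacks (4,1) (3,0) (3,1)
W attacks (2,0): no

Answer: no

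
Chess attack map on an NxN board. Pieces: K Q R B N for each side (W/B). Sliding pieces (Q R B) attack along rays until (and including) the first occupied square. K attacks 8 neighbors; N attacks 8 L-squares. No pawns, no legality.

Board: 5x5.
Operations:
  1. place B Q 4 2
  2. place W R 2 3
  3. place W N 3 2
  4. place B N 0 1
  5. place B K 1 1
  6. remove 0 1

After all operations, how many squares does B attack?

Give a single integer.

Answer: 16

Derivation:
Op 1: place BQ@(4,2)
Op 2: place WR@(2,3)
Op 3: place WN@(3,2)
Op 4: place BN@(0,1)
Op 5: place BK@(1,1)
Op 6: remove (0,1)
Per-piece attacks for B:
  BK@(1,1): attacks (1,2) (1,0) (2,1) (0,1) (2,2) (2,0) (0,2) (0,0)
  BQ@(4,2): attacks (4,3) (4,4) (4,1) (4,0) (3,2) (3,3) (2,4) (3,1) (2,0) [ray(-1,0) blocked at (3,2)]
Union (16 distinct): (0,0) (0,1) (0,2) (1,0) (1,2) (2,0) (2,1) (2,2) (2,4) (3,1) (3,2) (3,3) (4,0) (4,1) (4,3) (4,4)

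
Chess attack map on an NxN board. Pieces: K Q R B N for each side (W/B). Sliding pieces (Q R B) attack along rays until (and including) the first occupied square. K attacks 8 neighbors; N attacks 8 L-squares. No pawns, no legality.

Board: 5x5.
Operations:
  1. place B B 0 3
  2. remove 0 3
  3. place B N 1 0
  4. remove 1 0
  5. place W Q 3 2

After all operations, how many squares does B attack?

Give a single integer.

Op 1: place BB@(0,3)
Op 2: remove (0,3)
Op 3: place BN@(1,0)
Op 4: remove (1,0)
Op 5: place WQ@(3,2)
Per-piece attacks for B:
Union (0 distinct): (none)

Answer: 0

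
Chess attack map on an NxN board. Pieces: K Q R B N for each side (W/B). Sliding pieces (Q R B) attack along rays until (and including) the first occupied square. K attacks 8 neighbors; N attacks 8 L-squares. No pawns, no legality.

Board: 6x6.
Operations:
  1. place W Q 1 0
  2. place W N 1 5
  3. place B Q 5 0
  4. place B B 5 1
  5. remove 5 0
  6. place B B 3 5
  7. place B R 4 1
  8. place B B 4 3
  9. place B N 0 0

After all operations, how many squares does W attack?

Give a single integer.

Answer: 17

Derivation:
Op 1: place WQ@(1,0)
Op 2: place WN@(1,5)
Op 3: place BQ@(5,0)
Op 4: place BB@(5,1)
Op 5: remove (5,0)
Op 6: place BB@(3,5)
Op 7: place BR@(4,1)
Op 8: place BB@(4,3)
Op 9: place BN@(0,0)
Per-piece attacks for W:
  WQ@(1,0): attacks (1,1) (1,2) (1,3) (1,4) (1,5) (2,0) (3,0) (4,0) (5,0) (0,0) (2,1) (3,2) (4,3) (0,1) [ray(0,1) blocked at (1,5); ray(-1,0) blocked at (0,0); ray(1,1) blocked at (4,3)]
  WN@(1,5): attacks (2,3) (3,4) (0,3)
Union (17 distinct): (0,0) (0,1) (0,3) (1,1) (1,2) (1,3) (1,4) (1,5) (2,0) (2,1) (2,3) (3,0) (3,2) (3,4) (4,0) (4,3) (5,0)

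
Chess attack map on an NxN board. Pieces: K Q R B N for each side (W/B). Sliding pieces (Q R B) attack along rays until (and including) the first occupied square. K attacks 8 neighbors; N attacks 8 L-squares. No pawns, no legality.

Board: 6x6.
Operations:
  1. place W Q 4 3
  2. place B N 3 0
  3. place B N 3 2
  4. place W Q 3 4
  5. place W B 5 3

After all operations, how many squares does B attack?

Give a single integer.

Answer: 10

Derivation:
Op 1: place WQ@(4,3)
Op 2: place BN@(3,0)
Op 3: place BN@(3,2)
Op 4: place WQ@(3,4)
Op 5: place WB@(5,3)
Per-piece attacks for B:
  BN@(3,0): attacks (4,2) (5,1) (2,2) (1,1)
  BN@(3,2): attacks (4,4) (5,3) (2,4) (1,3) (4,0) (5,1) (2,0) (1,1)
Union (10 distinct): (1,1) (1,3) (2,0) (2,2) (2,4) (4,0) (4,2) (4,4) (5,1) (5,3)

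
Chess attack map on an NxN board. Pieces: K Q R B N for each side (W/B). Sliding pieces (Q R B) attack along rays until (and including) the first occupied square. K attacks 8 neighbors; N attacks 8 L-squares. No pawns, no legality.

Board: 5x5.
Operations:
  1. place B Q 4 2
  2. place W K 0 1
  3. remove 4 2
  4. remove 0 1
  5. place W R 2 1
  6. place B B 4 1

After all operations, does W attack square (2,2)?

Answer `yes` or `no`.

Op 1: place BQ@(4,2)
Op 2: place WK@(0,1)
Op 3: remove (4,2)
Op 4: remove (0,1)
Op 5: place WR@(2,1)
Op 6: place BB@(4,1)
Per-piece attacks for W:
  WR@(2,1): attacks (2,2) (2,3) (2,4) (2,0) (3,1) (4,1) (1,1) (0,1) [ray(1,0) blocked at (4,1)]
W attacks (2,2): yes

Answer: yes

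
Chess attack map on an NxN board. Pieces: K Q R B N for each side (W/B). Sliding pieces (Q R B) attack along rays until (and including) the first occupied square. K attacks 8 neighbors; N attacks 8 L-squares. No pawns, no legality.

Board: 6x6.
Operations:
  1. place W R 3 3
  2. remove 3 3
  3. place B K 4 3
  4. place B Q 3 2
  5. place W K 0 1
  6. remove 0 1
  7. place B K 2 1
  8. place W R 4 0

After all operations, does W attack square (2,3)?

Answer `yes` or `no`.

Answer: no

Derivation:
Op 1: place WR@(3,3)
Op 2: remove (3,3)
Op 3: place BK@(4,3)
Op 4: place BQ@(3,2)
Op 5: place WK@(0,1)
Op 6: remove (0,1)
Op 7: place BK@(2,1)
Op 8: place WR@(4,0)
Per-piece attacks for W:
  WR@(4,0): attacks (4,1) (4,2) (4,3) (5,0) (3,0) (2,0) (1,0) (0,0) [ray(0,1) blocked at (4,3)]
W attacks (2,3): no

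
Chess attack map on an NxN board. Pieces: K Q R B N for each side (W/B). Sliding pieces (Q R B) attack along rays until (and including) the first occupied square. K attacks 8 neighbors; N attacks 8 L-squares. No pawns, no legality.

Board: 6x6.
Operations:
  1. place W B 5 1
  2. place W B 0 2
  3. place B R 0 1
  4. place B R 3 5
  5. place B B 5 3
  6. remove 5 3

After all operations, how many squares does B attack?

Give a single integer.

Op 1: place WB@(5,1)
Op 2: place WB@(0,2)
Op 3: place BR@(0,1)
Op 4: place BR@(3,5)
Op 5: place BB@(5,3)
Op 6: remove (5,3)
Per-piece attacks for B:
  BR@(0,1): attacks (0,2) (0,0) (1,1) (2,1) (3,1) (4,1) (5,1) [ray(0,1) blocked at (0,2); ray(1,0) blocked at (5,1)]
  BR@(3,5): attacks (3,4) (3,3) (3,2) (3,1) (3,0) (4,5) (5,5) (2,5) (1,5) (0,5)
Union (16 distinct): (0,0) (0,2) (0,5) (1,1) (1,5) (2,1) (2,5) (3,0) (3,1) (3,2) (3,3) (3,4) (4,1) (4,5) (5,1) (5,5)

Answer: 16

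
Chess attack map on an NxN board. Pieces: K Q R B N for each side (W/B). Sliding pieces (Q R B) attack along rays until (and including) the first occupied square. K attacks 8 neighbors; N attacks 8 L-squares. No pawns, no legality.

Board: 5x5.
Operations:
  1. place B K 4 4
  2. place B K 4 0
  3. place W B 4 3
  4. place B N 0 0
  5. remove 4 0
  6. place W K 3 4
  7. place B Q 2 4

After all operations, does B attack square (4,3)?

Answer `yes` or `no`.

Answer: yes

Derivation:
Op 1: place BK@(4,4)
Op 2: place BK@(4,0)
Op 3: place WB@(4,3)
Op 4: place BN@(0,0)
Op 5: remove (4,0)
Op 6: place WK@(3,4)
Op 7: place BQ@(2,4)
Per-piece attacks for B:
  BN@(0,0): attacks (1,2) (2,1)
  BQ@(2,4): attacks (2,3) (2,2) (2,1) (2,0) (3,4) (1,4) (0,4) (3,3) (4,2) (1,3) (0,2) [ray(1,0) blocked at (3,4)]
  BK@(4,4): attacks (4,3) (3,4) (3,3)
B attacks (4,3): yes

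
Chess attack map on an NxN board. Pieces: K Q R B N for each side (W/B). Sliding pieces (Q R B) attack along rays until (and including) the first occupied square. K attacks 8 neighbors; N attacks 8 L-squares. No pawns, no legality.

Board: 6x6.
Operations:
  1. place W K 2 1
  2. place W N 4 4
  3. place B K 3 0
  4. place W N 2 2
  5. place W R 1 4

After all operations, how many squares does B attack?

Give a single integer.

Answer: 5

Derivation:
Op 1: place WK@(2,1)
Op 2: place WN@(4,4)
Op 3: place BK@(3,0)
Op 4: place WN@(2,2)
Op 5: place WR@(1,4)
Per-piece attacks for B:
  BK@(3,0): attacks (3,1) (4,0) (2,0) (4,1) (2,1)
Union (5 distinct): (2,0) (2,1) (3,1) (4,0) (4,1)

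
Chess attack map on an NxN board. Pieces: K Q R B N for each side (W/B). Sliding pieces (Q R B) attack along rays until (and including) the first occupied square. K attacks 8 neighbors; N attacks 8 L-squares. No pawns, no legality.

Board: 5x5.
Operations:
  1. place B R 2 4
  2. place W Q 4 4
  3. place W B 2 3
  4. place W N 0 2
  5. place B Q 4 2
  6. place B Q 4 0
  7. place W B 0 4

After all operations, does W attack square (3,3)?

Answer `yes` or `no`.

Answer: yes

Derivation:
Op 1: place BR@(2,4)
Op 2: place WQ@(4,4)
Op 3: place WB@(2,3)
Op 4: place WN@(0,2)
Op 5: place BQ@(4,2)
Op 6: place BQ@(4,0)
Op 7: place WB@(0,4)
Per-piece attacks for W:
  WN@(0,2): attacks (1,4) (2,3) (1,0) (2,1)
  WB@(0,4): attacks (1,3) (2,2) (3,1) (4,0) [ray(1,-1) blocked at (4,0)]
  WB@(2,3): attacks (3,4) (3,2) (4,1) (1,4) (1,2) (0,1)
  WQ@(4,4): attacks (4,3) (4,2) (3,4) (2,4) (3,3) (2,2) (1,1) (0,0) [ray(0,-1) blocked at (4,2); ray(-1,0) blocked at (2,4)]
W attacks (3,3): yes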